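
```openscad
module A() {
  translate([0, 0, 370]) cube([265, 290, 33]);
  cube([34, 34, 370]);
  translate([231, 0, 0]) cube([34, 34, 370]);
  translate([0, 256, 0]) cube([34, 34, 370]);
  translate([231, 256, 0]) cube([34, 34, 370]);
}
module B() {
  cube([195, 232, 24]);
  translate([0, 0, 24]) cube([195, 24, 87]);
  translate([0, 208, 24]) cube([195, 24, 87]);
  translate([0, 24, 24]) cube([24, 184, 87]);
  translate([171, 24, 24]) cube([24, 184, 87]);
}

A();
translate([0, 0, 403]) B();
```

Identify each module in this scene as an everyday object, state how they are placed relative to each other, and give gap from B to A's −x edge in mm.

The open box's min-x is at 0; the stool's min-x is 0; gap = 0 mm.

A is a stool. B is an open box. The open box is on top of the stool. The gap from the open box to the stool's −x edge is 0 mm.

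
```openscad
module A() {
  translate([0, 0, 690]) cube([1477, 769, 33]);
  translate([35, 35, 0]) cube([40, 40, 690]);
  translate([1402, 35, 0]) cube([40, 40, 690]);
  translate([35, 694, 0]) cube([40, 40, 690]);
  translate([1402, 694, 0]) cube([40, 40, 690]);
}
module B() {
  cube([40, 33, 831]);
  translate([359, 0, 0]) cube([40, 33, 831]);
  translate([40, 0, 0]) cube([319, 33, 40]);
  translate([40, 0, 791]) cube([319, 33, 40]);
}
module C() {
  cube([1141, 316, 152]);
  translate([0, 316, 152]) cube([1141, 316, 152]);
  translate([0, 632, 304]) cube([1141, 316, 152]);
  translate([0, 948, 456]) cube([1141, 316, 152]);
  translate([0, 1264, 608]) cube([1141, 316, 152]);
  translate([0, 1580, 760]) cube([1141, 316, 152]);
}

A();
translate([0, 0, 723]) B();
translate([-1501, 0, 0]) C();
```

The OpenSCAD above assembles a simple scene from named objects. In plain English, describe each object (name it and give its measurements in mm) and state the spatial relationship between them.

A is a rectangular dining table. The top is 1477×769×33 mm with its upper surface at z = 723 mm. It stands on four 40×40 mm square legs, each inset 35 mm from the nearest pair of top edges, running from the floor to the underside of the top.

B is a rectangular picture frame lying in the x–z plane (depth along y). The opening is 319 mm wide (x) by 751 mm tall (z), surrounded by a border 40 mm wide on all four sides. The frame is 33 mm deep and is made of two full-height vertical stiles with two horizontal rails fitted between them.

C is a straight staircase of 6 solid steps. Each step is 1141 mm wide (x), 316 mm deep (y, the going) and 152 mm tall (the rise). The first step rests on the floor; each subsequent step sits one going further in +y and one rise higher in +z, directly behind and above the previous step with no overlap.

The picture frame is on top of the table. The staircase is on the floor beside the table on its −x side.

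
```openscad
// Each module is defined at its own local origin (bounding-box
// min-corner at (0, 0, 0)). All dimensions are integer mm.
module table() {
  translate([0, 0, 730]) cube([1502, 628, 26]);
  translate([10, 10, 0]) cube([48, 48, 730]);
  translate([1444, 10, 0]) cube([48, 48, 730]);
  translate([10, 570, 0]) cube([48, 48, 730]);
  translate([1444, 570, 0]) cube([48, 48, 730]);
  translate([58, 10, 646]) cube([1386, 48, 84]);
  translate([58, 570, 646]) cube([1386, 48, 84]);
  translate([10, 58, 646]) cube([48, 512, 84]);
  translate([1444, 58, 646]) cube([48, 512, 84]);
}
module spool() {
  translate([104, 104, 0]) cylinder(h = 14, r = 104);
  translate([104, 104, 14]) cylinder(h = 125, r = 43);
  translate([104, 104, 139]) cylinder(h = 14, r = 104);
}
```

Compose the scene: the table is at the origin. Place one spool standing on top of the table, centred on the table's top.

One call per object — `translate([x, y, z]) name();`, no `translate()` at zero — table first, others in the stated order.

table();
translate([647, 210, 756]) spool();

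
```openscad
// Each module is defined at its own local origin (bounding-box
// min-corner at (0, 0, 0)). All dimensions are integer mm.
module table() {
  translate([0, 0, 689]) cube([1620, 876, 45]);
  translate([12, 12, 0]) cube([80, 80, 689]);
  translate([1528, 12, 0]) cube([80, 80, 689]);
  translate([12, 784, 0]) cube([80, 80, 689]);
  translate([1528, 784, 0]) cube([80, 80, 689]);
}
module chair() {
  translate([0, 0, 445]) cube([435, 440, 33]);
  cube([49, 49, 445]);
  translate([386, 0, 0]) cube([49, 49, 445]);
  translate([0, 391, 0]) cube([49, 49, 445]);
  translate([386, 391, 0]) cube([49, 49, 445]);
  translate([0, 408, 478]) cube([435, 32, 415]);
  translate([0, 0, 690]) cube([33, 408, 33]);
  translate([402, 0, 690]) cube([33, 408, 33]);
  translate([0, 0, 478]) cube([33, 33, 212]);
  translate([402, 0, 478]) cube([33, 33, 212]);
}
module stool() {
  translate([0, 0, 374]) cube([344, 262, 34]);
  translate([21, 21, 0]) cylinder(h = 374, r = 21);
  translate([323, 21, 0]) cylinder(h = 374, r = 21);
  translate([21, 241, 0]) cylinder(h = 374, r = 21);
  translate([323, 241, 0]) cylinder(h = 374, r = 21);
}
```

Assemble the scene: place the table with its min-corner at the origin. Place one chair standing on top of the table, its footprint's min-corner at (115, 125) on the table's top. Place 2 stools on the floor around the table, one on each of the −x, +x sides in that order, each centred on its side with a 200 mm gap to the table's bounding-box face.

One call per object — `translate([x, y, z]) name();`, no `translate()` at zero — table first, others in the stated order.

table();
translate([115, 125, 734]) chair();
translate([-544, 307, 0]) stool();
translate([1820, 307, 0]) stool();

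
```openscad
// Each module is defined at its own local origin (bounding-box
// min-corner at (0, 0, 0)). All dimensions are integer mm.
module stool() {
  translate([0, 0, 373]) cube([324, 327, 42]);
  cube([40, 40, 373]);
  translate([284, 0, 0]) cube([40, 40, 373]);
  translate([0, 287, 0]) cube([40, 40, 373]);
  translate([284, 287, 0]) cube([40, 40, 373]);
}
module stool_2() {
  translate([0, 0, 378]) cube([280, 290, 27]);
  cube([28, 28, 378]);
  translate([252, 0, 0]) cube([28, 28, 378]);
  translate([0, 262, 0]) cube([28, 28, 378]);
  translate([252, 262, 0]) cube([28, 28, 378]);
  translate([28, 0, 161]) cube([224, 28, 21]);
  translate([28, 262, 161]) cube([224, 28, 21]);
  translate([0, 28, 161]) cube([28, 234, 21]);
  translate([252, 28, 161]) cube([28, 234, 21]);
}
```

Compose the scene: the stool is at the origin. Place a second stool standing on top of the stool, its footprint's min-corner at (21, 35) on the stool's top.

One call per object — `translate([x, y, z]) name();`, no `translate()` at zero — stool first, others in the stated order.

stool();
translate([21, 35, 415]) stool_2();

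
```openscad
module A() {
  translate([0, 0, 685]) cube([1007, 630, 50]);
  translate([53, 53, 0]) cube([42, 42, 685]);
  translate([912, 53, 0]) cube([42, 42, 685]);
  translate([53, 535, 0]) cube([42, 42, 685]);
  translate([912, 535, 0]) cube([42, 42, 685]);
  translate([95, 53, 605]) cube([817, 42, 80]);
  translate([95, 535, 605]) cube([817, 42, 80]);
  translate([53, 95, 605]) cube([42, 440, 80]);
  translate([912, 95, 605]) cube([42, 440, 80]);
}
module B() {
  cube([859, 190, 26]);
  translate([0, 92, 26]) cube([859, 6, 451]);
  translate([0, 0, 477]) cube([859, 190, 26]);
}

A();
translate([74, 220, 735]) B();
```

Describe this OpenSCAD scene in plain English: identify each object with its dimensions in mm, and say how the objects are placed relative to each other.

A is a table: top 1007 mm (x) × 630 mm (y), 50 mm thick, upper face at z = 735 mm, on four 42×42 mm square legs, each inset 53 mm from the nearest pair of top edges, running from z = 0 to the bottom of the top. Four apron rails, 42 mm thick and 80 mm tall, run between adjacent legs with their top edges flush with the underside of the top and their outer faces flush with the legs' outer faces.

B is an I-beam lying along x, 859 mm long. Overall section height 503 mm. Two flanges 190 mm wide (y) and 26 mm thick, one on the floor and one at the top; a web 6 mm thick runs between them, centred on the flange width.

The I-beam is on top of the table, centred.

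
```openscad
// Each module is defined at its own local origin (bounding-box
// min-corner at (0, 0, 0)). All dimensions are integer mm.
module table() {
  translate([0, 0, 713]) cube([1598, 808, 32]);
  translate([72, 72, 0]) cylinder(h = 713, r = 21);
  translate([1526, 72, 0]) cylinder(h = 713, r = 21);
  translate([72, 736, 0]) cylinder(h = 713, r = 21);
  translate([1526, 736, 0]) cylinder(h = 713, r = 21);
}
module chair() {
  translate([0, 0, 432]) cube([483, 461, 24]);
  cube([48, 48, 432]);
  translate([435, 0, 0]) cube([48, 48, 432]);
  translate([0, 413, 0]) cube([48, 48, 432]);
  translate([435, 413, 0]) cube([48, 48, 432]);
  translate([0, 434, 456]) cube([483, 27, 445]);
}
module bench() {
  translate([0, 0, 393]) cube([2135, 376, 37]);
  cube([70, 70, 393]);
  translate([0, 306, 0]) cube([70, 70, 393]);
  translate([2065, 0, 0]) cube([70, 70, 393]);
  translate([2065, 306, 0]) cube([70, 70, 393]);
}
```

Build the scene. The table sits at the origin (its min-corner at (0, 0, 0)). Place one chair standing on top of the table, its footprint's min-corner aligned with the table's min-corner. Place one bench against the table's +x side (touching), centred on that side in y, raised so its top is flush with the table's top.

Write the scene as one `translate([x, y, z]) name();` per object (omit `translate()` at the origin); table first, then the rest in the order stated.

table();
translate([0, 0, 745]) chair();
translate([1598, 216, 315]) bench();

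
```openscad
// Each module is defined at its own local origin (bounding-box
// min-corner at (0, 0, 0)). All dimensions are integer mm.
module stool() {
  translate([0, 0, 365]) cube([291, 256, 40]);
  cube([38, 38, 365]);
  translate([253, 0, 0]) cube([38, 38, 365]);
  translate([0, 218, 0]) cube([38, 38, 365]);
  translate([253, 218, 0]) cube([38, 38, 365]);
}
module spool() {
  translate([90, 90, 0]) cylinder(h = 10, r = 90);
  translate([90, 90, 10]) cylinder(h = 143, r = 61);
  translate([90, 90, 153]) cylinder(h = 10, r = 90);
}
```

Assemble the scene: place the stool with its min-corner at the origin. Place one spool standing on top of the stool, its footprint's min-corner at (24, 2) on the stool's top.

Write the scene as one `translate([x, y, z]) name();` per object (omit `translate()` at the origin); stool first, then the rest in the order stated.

stool();
translate([24, 2, 405]) spool();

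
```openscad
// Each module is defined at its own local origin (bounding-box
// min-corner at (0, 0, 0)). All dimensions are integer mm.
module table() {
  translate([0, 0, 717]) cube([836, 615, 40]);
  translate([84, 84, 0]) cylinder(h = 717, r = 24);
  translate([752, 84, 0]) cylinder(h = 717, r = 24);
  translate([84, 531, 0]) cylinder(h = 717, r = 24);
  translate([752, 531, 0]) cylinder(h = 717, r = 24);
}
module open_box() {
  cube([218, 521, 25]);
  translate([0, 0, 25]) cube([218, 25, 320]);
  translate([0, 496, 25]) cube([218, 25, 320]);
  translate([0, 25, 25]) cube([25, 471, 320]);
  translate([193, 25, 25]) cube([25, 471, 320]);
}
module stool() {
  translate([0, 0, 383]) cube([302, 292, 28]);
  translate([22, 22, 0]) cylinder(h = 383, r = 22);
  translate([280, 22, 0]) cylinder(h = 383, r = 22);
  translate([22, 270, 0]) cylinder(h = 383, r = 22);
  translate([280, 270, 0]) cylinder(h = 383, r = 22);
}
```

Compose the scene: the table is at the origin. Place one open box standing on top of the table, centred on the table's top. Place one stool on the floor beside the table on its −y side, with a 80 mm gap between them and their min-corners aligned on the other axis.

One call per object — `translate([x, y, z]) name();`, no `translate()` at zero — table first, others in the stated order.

table();
translate([309, 47, 757]) open_box();
translate([0, -372, 0]) stool();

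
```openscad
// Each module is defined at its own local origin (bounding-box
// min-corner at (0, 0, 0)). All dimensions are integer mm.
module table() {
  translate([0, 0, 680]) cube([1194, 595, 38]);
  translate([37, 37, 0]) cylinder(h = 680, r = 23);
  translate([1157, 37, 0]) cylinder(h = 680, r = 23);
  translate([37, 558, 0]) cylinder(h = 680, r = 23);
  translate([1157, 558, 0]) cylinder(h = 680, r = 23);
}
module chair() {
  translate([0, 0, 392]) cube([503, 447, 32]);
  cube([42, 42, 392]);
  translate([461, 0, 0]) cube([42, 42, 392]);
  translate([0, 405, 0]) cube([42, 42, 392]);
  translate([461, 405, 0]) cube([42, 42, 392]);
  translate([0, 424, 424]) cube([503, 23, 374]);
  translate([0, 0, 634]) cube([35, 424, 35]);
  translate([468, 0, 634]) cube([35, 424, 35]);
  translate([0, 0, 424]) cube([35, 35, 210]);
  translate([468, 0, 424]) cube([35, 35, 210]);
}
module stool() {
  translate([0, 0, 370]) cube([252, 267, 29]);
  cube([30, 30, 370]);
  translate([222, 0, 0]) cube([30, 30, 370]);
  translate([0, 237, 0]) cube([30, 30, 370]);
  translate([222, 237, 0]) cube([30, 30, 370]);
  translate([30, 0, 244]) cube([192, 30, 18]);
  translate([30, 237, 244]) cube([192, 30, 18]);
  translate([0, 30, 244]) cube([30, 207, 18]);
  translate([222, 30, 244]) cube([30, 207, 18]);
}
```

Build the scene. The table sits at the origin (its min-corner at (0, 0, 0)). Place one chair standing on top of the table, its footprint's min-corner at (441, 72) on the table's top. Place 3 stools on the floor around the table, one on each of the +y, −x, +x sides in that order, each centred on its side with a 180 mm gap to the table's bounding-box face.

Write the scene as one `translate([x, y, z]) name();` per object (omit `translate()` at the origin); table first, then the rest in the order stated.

table();
translate([441, 72, 718]) chair();
translate([471, 775, 0]) stool();
translate([-432, 164, 0]) stool();
translate([1374, 164, 0]) stool();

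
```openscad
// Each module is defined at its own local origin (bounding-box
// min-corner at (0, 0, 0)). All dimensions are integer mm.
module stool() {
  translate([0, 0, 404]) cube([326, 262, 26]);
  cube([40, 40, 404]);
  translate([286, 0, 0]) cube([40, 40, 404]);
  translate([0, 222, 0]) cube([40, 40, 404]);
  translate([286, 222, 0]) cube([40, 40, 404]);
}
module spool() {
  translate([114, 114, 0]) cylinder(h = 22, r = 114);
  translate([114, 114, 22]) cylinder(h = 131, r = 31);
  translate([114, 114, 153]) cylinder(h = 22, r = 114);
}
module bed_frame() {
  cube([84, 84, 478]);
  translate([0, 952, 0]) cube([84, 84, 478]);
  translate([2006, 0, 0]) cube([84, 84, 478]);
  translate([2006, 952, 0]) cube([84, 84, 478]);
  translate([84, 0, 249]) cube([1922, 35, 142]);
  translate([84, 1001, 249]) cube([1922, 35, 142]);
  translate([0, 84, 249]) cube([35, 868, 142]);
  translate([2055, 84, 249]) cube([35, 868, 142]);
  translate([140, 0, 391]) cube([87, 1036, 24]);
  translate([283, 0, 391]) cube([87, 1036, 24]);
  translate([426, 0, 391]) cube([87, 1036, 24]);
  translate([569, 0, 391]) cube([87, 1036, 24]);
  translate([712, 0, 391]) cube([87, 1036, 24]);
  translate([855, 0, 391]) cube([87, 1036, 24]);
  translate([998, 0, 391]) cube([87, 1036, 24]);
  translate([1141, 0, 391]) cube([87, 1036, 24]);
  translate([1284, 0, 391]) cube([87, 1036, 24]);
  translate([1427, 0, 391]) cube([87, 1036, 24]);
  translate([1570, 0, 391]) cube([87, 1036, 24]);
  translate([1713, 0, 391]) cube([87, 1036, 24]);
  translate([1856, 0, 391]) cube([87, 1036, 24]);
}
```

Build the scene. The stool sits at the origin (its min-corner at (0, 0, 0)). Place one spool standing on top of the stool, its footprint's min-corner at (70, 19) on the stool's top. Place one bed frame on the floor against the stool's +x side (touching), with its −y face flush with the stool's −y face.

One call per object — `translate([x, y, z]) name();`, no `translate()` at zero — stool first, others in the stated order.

stool();
translate([70, 19, 430]) spool();
translate([326, 0, 0]) bed_frame();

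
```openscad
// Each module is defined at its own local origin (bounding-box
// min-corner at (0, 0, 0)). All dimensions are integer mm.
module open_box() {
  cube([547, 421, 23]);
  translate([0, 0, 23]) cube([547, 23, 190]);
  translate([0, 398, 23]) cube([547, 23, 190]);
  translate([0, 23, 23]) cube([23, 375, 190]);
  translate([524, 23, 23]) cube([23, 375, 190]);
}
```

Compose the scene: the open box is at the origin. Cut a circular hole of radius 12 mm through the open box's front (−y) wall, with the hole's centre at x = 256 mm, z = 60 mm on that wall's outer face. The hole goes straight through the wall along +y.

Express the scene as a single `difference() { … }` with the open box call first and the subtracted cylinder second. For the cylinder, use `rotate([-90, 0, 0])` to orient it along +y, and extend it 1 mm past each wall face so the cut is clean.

difference() {
  open_box();
  translate([256, -1, 60]) rotate([-90, 0, 0]) cylinder(h = 25, r = 12);
}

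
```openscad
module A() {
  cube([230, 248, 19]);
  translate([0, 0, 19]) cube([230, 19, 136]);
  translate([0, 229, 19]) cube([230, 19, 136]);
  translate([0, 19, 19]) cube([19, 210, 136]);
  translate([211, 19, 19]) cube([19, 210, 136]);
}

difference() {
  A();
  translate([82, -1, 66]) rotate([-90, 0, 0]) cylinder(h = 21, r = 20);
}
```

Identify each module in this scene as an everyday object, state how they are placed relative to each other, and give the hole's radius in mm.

A is an open box. The open box has a circular hole through its front wall. The hole's radius is 20 mm.

The subtracted cylinder has r = 20 mm.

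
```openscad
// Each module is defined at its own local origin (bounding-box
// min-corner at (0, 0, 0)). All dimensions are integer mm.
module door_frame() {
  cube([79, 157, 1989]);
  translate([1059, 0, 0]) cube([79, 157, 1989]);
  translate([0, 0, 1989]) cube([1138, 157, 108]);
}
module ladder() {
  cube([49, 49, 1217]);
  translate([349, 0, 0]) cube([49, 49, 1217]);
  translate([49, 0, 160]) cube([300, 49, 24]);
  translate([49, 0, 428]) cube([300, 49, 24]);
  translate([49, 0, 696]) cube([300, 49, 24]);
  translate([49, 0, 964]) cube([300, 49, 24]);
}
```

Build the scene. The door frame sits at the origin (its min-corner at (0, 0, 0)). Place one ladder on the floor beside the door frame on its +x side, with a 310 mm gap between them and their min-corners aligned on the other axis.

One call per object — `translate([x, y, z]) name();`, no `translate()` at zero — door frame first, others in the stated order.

door_frame();
translate([1448, 0, 0]) ladder();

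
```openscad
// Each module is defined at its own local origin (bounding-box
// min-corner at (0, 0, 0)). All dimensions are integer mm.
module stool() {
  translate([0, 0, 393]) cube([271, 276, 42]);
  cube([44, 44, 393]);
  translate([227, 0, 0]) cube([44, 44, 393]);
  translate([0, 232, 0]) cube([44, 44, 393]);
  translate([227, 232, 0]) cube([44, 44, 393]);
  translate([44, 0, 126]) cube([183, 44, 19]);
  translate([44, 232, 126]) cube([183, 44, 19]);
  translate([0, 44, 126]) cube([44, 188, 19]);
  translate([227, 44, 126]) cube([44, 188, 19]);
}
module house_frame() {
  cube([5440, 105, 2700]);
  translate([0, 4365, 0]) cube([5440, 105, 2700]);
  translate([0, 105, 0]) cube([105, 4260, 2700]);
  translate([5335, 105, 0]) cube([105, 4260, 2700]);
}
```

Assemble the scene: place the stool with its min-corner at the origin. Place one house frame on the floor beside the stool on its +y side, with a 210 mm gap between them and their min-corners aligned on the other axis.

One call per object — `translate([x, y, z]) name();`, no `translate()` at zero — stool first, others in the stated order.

stool();
translate([0, 486, 0]) house_frame();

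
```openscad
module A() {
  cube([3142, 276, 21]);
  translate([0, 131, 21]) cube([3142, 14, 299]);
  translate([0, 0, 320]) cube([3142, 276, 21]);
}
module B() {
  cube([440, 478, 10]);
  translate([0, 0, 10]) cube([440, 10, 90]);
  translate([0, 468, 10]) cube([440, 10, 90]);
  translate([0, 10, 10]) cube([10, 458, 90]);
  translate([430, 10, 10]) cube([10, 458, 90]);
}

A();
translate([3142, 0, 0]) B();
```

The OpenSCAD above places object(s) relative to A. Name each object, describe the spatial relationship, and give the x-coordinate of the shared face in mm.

A is an I-beam. B is an open box. The open box is against the I-beam's +x side, with their −y faces flush. The x-coordinate of the shared face is 3142 mm.

The I-beam's +x face and the open box's −x face are both at x = 3142 mm.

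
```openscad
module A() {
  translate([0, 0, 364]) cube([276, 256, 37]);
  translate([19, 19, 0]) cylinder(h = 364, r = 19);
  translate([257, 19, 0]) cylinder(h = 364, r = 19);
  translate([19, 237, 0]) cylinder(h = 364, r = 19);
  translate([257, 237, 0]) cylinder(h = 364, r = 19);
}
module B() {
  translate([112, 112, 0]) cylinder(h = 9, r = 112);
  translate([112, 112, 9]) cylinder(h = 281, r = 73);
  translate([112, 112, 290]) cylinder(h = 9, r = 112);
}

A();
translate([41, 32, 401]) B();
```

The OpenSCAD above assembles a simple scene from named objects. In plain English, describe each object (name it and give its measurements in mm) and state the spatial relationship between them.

A is a four-legged stool. The seat is 276×256 mm, 37 mm thick, top at z = 401 mm. It stands on four round legs, each 38 mm in diameter, from z = 0 to the seat underside, each leg's axis is inset half a diameter from the nearest pair of seat edges (so the leg's bounding box is flush with the corner).

B is a spool: two coaxial disc flanges of radius 112 mm and thickness 9 mm, joined by a core cylinder of radius 73 mm and height 281 mm. The lower flange rests on z = 0 and the three cylinders share a vertical axis.

The spool is on top of the stool.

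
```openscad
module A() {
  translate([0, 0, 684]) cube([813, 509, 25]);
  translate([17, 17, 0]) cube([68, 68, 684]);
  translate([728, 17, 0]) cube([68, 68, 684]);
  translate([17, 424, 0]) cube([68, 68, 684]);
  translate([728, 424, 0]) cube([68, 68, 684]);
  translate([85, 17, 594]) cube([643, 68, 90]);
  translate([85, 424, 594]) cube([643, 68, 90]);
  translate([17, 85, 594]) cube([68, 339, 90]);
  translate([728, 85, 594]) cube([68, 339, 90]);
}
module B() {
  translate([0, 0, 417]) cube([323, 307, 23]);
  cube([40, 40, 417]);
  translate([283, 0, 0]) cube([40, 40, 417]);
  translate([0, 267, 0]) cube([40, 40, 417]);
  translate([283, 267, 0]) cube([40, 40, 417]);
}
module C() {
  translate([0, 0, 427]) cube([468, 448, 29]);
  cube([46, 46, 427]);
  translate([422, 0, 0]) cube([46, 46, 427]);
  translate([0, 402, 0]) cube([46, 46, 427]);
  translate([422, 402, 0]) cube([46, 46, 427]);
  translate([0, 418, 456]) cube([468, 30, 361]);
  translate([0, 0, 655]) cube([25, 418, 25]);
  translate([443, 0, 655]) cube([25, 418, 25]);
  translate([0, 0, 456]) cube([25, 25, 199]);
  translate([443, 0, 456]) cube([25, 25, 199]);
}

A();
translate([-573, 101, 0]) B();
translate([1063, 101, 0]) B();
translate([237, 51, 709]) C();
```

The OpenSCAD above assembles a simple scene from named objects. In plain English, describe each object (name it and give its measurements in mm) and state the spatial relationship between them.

A is a rectangular dining table. The top is 813×509×25 mm with its upper surface at z = 709 mm. It stands on four 68×68 mm square legs, each inset 17 mm from the nearest pair of top edges, running from the floor to the underside of the top. Four apron rails, 68 mm thick and 90 mm tall, run between adjacent legs with their top edges flush with the underside of the top and their outer faces flush with the legs' outer faces.

B is a four-legged stool. The seat is a 323×307×23 mm slab whose top surface is at z = 440 mm; four square legs, each 40×40 mm in cross-section, run from the floor (z = 0) to the underside of the seat, each flush with a corner of the seat.

C is a chair: 468×448 mm seat, 29 mm thick, top at z = 456 mm, on four 46 mm square corner legs flush with the seat edges. A 30 mm thick backrest slab spans the full seat width, extending 361 mm above the seat top, its back face flush with the seat's +y edge. Two armrests of 25×25 mm section run along each side from the seat's front edge to the front of the backrest, top faces 224 mm above the seat top and outer faces flush with the seat's x-edges; a 25×25 mm post under the front of each armrest stands on the seat at the front corner.

Two stools sit around the table at the −x, +x sides. The chair is on top of the table.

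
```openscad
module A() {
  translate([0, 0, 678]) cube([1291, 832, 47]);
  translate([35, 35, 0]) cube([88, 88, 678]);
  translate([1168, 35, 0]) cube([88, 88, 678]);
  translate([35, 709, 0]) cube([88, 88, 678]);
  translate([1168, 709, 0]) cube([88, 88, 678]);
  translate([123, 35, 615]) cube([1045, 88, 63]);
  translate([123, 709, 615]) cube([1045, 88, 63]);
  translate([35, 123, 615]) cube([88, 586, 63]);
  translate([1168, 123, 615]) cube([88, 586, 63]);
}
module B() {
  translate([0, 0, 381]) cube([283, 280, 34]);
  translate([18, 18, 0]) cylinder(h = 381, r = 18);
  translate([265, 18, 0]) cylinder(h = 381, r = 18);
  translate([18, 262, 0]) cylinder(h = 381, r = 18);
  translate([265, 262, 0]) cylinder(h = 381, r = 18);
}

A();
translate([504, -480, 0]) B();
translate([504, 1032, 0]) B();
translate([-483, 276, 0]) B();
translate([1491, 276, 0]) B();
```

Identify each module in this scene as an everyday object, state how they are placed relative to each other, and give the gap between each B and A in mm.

Each stool's nearest face is 200 mm from the table's bounding box.

A is a table. B is a stool. Four stools sit around the table at the −y, +y, −x, +x sides. The gap between each stool and the table is 200 mm.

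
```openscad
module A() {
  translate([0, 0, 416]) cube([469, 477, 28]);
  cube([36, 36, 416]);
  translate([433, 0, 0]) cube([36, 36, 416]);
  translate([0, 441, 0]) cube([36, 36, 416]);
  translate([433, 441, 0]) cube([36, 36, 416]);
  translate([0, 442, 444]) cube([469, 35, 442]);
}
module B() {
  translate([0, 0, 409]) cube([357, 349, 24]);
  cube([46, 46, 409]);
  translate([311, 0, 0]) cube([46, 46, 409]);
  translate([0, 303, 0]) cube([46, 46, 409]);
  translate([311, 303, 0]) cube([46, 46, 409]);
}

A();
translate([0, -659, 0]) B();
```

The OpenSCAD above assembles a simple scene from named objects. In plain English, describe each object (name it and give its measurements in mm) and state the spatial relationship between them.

A is a chair. The seat is a 469×477×28 mm slab with its top at z = 444 mm, on four 36×36 mm corner legs (flush with the seat edges, standing on z = 0). A flat backrest 35 mm thick, 442 mm tall, spans the full seat width and rises from the seat top along its +y edge, rear face flush with the rear of the seat.

B is a four-legged stool. The seat is a 357×349×24 mm slab whose top surface is at z = 433 mm; four square legs, each 46×46 mm in cross-section, run from the floor (z = 0) to the underside of the seat, each flush with a corner of the seat.

The stool is on the floor beside the chair on its −y side.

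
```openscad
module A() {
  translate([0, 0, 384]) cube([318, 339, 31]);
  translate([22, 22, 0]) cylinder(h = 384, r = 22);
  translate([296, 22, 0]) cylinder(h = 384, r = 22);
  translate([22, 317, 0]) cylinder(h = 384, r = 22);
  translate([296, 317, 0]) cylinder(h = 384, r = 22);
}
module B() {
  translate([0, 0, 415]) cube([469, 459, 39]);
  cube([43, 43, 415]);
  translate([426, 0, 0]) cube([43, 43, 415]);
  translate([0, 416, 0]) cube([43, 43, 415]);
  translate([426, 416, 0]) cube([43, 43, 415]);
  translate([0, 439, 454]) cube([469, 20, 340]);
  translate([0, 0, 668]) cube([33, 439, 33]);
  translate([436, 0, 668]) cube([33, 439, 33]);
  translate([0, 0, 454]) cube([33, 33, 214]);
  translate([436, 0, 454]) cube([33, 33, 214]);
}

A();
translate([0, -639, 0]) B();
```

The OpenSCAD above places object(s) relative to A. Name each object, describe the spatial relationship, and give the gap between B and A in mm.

The chair's nearest face is 180 mm from the stool's −y face.

A is a stool. B is a chair. The chair is on the floor beside the stool on its −y side. The gap between the chair and the stool is 180 mm.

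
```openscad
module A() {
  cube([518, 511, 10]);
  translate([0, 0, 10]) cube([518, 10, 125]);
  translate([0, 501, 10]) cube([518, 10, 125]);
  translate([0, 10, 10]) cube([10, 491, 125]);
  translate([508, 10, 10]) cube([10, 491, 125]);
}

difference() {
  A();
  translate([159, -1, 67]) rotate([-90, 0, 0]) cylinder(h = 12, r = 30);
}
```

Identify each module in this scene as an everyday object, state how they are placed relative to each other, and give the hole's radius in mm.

The subtracted cylinder has r = 30 mm.

A is an open box. The open box has a circular hole through its front wall. The hole's radius is 30 mm.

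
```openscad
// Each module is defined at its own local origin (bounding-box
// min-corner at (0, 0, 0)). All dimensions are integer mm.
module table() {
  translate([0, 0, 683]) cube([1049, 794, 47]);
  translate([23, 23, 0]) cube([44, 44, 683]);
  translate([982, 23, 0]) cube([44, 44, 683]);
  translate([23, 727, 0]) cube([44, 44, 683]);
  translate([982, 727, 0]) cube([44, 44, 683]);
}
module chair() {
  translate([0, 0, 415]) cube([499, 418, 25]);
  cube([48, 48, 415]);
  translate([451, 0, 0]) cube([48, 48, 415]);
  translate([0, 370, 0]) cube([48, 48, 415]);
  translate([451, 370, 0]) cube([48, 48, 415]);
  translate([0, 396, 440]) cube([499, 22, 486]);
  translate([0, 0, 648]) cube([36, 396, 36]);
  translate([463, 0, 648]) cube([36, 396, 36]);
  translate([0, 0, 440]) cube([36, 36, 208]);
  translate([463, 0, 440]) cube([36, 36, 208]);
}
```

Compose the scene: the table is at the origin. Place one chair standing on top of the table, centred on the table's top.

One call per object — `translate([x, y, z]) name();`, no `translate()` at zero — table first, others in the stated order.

table();
translate([275, 188, 730]) chair();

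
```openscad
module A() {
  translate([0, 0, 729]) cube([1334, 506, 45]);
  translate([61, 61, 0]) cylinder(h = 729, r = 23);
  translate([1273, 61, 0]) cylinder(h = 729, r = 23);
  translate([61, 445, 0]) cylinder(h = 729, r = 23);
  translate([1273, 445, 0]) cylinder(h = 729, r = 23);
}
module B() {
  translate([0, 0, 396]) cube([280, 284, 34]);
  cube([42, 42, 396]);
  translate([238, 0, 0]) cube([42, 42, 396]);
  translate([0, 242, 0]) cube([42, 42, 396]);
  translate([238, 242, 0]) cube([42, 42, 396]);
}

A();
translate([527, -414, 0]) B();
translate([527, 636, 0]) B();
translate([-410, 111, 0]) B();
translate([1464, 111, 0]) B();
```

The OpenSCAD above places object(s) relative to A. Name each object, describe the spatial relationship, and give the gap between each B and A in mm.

A is a table. B is a stool. Four stools sit around the table at the −y, +y, −x, +x sides. The gap between each stool and the table is 130 mm.

Each stool's nearest face is 130 mm from the table's bounding box.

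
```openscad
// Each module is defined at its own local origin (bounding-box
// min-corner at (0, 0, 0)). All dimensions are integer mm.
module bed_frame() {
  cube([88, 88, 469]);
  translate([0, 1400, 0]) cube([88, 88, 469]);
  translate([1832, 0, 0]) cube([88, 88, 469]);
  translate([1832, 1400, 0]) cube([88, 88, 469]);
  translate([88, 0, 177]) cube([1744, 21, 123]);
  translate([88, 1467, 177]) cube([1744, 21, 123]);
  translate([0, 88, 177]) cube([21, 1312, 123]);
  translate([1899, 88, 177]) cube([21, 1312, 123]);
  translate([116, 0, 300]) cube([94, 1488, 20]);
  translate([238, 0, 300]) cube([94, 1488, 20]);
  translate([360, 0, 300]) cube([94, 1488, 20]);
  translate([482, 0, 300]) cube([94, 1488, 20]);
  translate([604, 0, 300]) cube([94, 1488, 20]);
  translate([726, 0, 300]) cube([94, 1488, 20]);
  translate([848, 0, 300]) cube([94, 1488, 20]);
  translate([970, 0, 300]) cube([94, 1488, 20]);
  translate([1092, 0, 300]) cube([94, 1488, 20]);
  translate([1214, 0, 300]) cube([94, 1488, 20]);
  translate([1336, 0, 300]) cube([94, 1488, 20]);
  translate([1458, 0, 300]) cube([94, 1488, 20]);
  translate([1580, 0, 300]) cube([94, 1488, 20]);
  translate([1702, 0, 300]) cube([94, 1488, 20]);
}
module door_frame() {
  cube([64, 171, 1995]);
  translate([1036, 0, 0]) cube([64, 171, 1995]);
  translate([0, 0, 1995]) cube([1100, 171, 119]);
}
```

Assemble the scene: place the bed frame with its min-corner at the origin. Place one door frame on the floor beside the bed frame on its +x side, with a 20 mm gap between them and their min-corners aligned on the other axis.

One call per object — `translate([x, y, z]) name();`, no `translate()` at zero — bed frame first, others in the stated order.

bed_frame();
translate([1940, 0, 0]) door_frame();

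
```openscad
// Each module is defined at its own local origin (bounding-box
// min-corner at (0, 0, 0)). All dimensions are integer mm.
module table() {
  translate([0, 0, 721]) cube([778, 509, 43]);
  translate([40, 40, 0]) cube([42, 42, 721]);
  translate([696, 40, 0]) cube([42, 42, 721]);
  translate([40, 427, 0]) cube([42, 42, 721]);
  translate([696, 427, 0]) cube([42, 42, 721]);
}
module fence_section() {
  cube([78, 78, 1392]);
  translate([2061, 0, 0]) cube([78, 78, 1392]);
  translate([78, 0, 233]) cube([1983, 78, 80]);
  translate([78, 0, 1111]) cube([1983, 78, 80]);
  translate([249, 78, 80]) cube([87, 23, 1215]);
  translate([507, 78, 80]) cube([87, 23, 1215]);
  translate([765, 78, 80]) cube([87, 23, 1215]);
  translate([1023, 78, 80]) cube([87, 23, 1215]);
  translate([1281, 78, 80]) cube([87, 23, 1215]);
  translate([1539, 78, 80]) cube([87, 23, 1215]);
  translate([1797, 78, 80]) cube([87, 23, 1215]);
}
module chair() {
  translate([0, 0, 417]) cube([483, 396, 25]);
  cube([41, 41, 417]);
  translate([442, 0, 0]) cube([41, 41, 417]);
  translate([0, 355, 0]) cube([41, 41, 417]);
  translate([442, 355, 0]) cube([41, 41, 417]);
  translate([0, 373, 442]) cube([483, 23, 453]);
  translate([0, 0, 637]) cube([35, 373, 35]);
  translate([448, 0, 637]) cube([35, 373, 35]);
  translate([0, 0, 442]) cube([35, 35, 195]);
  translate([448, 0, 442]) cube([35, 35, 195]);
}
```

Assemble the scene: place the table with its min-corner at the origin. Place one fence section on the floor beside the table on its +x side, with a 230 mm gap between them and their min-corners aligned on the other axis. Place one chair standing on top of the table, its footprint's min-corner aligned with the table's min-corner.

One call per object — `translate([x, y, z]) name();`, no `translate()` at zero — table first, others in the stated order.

table();
translate([1008, 0, 0]) fence_section();
translate([0, 0, 764]) chair();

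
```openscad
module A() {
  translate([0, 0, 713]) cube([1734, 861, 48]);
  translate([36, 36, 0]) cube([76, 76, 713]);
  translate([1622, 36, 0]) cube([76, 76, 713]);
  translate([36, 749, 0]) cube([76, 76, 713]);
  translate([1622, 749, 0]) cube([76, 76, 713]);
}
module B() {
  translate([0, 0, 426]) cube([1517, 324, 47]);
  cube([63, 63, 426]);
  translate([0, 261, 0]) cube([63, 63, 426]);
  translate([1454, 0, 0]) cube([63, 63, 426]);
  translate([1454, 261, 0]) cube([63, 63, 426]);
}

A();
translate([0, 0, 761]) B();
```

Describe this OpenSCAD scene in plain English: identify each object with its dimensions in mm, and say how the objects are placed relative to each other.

A is a rectangular dining table. The top is 1734×861×48 mm with its upper surface at z = 761 mm. It stands on four 76×76 mm square legs, each inset 36 mm from the nearest pair of top edges, running from the floor to the underside of the top.

B is a long wooden bench with a 1517 mm (x) × 324 mm (y) seat, 47 mm thick, its top surface 473 mm above the floor. Four 63 mm square legs at the seat corners, flush with the edges, run from z = 0 to the seat underside.

The bench is on top of the table.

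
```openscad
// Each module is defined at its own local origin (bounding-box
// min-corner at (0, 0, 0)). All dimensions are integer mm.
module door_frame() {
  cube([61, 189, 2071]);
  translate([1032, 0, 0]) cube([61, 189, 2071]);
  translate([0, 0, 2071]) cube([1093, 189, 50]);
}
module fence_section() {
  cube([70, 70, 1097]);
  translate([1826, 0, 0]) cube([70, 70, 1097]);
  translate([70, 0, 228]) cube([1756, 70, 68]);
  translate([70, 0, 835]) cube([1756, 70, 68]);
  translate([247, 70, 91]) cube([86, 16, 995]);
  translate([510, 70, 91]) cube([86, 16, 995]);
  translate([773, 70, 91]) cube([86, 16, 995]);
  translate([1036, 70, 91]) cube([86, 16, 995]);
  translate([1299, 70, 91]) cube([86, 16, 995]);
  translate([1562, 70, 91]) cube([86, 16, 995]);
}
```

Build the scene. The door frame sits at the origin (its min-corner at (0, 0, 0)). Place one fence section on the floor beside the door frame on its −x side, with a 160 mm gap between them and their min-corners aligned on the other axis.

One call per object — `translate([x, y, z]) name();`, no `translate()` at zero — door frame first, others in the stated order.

door_frame();
translate([-2056, 0, 0]) fence_section();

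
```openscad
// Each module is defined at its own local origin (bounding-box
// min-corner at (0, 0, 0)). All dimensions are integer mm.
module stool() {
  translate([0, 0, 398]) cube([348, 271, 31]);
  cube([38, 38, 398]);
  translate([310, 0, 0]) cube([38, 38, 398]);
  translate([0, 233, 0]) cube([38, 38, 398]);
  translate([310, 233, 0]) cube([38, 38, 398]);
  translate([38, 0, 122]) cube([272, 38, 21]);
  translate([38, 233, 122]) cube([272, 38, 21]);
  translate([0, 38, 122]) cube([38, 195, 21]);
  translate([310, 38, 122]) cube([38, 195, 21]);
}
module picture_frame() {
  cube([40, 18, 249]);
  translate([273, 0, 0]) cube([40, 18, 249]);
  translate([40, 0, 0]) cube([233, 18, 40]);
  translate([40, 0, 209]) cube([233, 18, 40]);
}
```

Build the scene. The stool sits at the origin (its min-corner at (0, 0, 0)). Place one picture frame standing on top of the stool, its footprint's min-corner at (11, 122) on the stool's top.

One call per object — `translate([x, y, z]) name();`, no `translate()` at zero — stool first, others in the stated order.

stool();
translate([11, 122, 429]) picture_frame();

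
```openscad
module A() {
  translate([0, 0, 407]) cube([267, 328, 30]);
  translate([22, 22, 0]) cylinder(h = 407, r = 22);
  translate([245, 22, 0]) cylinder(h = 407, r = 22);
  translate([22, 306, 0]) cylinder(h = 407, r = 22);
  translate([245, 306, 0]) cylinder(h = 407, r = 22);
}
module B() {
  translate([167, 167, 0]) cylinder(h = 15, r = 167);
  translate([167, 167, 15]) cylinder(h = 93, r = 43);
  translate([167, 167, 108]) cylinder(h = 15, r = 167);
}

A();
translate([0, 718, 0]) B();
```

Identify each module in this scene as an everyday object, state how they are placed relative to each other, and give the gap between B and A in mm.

The spool's nearest face is 390 mm from the stool's +y face.

A is a stool. B is a spool. The spool is on the floor beside the stool on its +y side. The gap between the spool and the stool is 390 mm.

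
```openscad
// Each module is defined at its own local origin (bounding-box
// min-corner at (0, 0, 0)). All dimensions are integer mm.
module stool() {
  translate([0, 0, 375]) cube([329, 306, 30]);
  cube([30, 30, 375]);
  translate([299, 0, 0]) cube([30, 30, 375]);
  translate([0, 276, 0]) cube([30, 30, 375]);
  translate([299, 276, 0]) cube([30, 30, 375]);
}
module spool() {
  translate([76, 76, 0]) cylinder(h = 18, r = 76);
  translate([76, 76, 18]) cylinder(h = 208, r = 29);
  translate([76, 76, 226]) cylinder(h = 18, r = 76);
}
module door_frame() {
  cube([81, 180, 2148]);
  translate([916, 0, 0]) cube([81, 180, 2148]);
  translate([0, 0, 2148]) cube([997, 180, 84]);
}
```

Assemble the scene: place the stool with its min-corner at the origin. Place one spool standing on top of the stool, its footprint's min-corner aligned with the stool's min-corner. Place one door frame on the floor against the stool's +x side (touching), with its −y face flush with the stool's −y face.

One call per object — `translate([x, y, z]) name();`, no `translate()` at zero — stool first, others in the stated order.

stool();
translate([0, 0, 405]) spool();
translate([329, 0, 0]) door_frame();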